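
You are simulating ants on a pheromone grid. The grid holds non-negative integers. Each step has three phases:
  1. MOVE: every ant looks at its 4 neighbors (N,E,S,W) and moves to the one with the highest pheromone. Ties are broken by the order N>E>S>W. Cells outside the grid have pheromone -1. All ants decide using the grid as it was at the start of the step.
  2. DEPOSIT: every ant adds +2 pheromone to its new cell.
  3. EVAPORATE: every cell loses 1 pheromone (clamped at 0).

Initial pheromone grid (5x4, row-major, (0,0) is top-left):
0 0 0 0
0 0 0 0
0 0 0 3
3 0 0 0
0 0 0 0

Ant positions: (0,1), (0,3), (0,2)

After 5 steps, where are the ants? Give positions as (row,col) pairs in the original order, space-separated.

Step 1: ant0:(0,1)->E->(0,2) | ant1:(0,3)->S->(1,3) | ant2:(0,2)->E->(0,3)
  grid max=2 at (2,3)
Step 2: ant0:(0,2)->E->(0,3) | ant1:(1,3)->S->(2,3) | ant2:(0,3)->S->(1,3)
  grid max=3 at (2,3)
Step 3: ant0:(0,3)->S->(1,3) | ant1:(2,3)->N->(1,3) | ant2:(1,3)->S->(2,3)
  grid max=5 at (1,3)
Step 4: ant0:(1,3)->S->(2,3) | ant1:(1,3)->S->(2,3) | ant2:(2,3)->N->(1,3)
  grid max=7 at (2,3)
Step 5: ant0:(2,3)->N->(1,3) | ant1:(2,3)->N->(1,3) | ant2:(1,3)->S->(2,3)
  grid max=9 at (1,3)

(1,3) (1,3) (2,3)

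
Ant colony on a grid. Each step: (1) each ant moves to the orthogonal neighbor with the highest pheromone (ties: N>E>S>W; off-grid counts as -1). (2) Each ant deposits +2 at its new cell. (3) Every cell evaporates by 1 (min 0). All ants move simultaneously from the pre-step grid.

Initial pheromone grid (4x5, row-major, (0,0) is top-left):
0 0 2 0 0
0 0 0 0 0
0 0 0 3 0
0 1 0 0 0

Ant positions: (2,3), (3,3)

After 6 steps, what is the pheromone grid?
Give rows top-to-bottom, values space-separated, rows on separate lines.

After step 1: ants at (1,3),(2,3)
  0 0 1 0 0
  0 0 0 1 0
  0 0 0 4 0
  0 0 0 0 0
After step 2: ants at (2,3),(1,3)
  0 0 0 0 0
  0 0 0 2 0
  0 0 0 5 0
  0 0 0 0 0
After step 3: ants at (1,3),(2,3)
  0 0 0 0 0
  0 0 0 3 0
  0 0 0 6 0
  0 0 0 0 0
After step 4: ants at (2,3),(1,3)
  0 0 0 0 0
  0 0 0 4 0
  0 0 0 7 0
  0 0 0 0 0
After step 5: ants at (1,3),(2,3)
  0 0 0 0 0
  0 0 0 5 0
  0 0 0 8 0
  0 0 0 0 0
After step 6: ants at (2,3),(1,3)
  0 0 0 0 0
  0 0 0 6 0
  0 0 0 9 0
  0 0 0 0 0

0 0 0 0 0
0 0 0 6 0
0 0 0 9 0
0 0 0 0 0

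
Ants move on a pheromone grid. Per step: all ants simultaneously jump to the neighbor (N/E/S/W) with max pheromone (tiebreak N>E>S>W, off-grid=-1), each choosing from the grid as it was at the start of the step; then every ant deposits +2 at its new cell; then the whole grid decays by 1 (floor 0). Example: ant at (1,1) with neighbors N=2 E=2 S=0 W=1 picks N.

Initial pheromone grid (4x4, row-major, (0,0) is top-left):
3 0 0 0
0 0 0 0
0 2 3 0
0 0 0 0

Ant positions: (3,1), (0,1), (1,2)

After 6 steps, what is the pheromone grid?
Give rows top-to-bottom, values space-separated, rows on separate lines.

After step 1: ants at (2,1),(0,0),(2,2)
  4 0 0 0
  0 0 0 0
  0 3 4 0
  0 0 0 0
After step 2: ants at (2,2),(0,1),(2,1)
  3 1 0 0
  0 0 0 0
  0 4 5 0
  0 0 0 0
After step 3: ants at (2,1),(0,0),(2,2)
  4 0 0 0
  0 0 0 0
  0 5 6 0
  0 0 0 0
After step 4: ants at (2,2),(0,1),(2,1)
  3 1 0 0
  0 0 0 0
  0 6 7 0
  0 0 0 0
After step 5: ants at (2,1),(0,0),(2,2)
  4 0 0 0
  0 0 0 0
  0 7 8 0
  0 0 0 0
After step 6: ants at (2,2),(0,1),(2,1)
  3 1 0 0
  0 0 0 0
  0 8 9 0
  0 0 0 0

3 1 0 0
0 0 0 0
0 8 9 0
0 0 0 0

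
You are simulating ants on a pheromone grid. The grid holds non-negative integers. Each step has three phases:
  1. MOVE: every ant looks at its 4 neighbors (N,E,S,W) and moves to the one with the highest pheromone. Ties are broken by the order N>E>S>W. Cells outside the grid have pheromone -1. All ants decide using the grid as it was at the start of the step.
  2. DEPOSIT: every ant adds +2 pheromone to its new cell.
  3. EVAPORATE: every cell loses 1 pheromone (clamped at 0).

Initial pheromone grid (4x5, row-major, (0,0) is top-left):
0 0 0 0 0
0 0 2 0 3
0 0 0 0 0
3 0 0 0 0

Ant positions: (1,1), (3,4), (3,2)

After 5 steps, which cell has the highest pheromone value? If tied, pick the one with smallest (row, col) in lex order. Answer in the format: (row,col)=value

Answer: (1,2)=7

Derivation:
Step 1: ant0:(1,1)->E->(1,2) | ant1:(3,4)->N->(2,4) | ant2:(3,2)->N->(2,2)
  grid max=3 at (1,2)
Step 2: ant0:(1,2)->S->(2,2) | ant1:(2,4)->N->(1,4) | ant2:(2,2)->N->(1,2)
  grid max=4 at (1,2)
Step 3: ant0:(2,2)->N->(1,2) | ant1:(1,4)->N->(0,4) | ant2:(1,2)->S->(2,2)
  grid max=5 at (1,2)
Step 4: ant0:(1,2)->S->(2,2) | ant1:(0,4)->S->(1,4) | ant2:(2,2)->N->(1,2)
  grid max=6 at (1,2)
Step 5: ant0:(2,2)->N->(1,2) | ant1:(1,4)->N->(0,4) | ant2:(1,2)->S->(2,2)
  grid max=7 at (1,2)
Final grid:
  0 0 0 0 1
  0 0 7 0 2
  0 0 5 0 0
  0 0 0 0 0
Max pheromone 7 at (1,2)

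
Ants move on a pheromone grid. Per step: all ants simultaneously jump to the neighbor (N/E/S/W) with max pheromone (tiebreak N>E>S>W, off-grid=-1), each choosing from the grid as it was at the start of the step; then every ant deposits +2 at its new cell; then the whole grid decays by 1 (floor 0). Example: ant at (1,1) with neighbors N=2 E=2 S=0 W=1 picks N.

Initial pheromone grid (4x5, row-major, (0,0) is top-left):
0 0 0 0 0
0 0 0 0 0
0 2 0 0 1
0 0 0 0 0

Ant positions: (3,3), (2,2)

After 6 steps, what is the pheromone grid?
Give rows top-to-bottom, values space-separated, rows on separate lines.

After step 1: ants at (2,3),(2,1)
  0 0 0 0 0
  0 0 0 0 0
  0 3 0 1 0
  0 0 0 0 0
After step 2: ants at (1,3),(1,1)
  0 0 0 0 0
  0 1 0 1 0
  0 2 0 0 0
  0 0 0 0 0
After step 3: ants at (0,3),(2,1)
  0 0 0 1 0
  0 0 0 0 0
  0 3 0 0 0
  0 0 0 0 0
After step 4: ants at (0,4),(1,1)
  0 0 0 0 1
  0 1 0 0 0
  0 2 0 0 0
  0 0 0 0 0
After step 5: ants at (1,4),(2,1)
  0 0 0 0 0
  0 0 0 0 1
  0 3 0 0 0
  0 0 0 0 0
After step 6: ants at (0,4),(1,1)
  0 0 0 0 1
  0 1 0 0 0
  0 2 0 0 0
  0 0 0 0 0

0 0 0 0 1
0 1 0 0 0
0 2 0 0 0
0 0 0 0 0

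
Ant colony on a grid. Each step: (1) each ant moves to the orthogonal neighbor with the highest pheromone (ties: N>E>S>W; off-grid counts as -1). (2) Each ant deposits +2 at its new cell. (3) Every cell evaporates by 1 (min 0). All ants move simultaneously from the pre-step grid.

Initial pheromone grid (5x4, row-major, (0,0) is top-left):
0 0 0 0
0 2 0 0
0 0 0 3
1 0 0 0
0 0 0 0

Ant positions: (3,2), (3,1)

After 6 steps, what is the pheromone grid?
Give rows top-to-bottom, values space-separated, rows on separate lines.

After step 1: ants at (2,2),(3,0)
  0 0 0 0
  0 1 0 0
  0 0 1 2
  2 0 0 0
  0 0 0 0
After step 2: ants at (2,3),(2,0)
  0 0 0 0
  0 0 0 0
  1 0 0 3
  1 0 0 0
  0 0 0 0
After step 3: ants at (1,3),(3,0)
  0 0 0 0
  0 0 0 1
  0 0 0 2
  2 0 0 0
  0 0 0 0
After step 4: ants at (2,3),(2,0)
  0 0 0 0
  0 0 0 0
  1 0 0 3
  1 0 0 0
  0 0 0 0
After step 5: ants at (1,3),(3,0)
  0 0 0 0
  0 0 0 1
  0 0 0 2
  2 0 0 0
  0 0 0 0
After step 6: ants at (2,3),(2,0)
  0 0 0 0
  0 0 0 0
  1 0 0 3
  1 0 0 0
  0 0 0 0

0 0 0 0
0 0 0 0
1 0 0 3
1 0 0 0
0 0 0 0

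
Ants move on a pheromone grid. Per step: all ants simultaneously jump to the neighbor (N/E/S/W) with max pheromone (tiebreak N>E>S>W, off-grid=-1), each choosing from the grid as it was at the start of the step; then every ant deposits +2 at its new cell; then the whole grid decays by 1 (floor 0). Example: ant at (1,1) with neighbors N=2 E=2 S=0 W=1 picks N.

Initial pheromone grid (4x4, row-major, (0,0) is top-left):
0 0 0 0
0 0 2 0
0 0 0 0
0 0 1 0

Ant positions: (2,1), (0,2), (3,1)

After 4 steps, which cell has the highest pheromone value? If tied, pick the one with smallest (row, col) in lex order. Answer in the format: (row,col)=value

Step 1: ant0:(2,1)->N->(1,1) | ant1:(0,2)->S->(1,2) | ant2:(3,1)->E->(3,2)
  grid max=3 at (1,2)
Step 2: ant0:(1,1)->E->(1,2) | ant1:(1,2)->W->(1,1) | ant2:(3,2)->N->(2,2)
  grid max=4 at (1,2)
Step 3: ant0:(1,2)->W->(1,1) | ant1:(1,1)->E->(1,2) | ant2:(2,2)->N->(1,2)
  grid max=7 at (1,2)
Step 4: ant0:(1,1)->E->(1,2) | ant1:(1,2)->W->(1,1) | ant2:(1,2)->W->(1,1)
  grid max=8 at (1,2)
Final grid:
  0 0 0 0
  0 6 8 0
  0 0 0 0
  0 0 0 0
Max pheromone 8 at (1,2)

Answer: (1,2)=8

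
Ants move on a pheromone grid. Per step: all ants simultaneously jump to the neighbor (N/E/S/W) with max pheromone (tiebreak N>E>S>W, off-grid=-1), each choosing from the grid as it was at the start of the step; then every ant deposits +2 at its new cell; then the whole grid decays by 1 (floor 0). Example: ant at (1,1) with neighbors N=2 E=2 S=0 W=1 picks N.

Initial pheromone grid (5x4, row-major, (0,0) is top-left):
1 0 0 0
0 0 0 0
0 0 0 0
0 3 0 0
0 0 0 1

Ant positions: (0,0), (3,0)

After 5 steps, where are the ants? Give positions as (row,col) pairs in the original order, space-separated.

Step 1: ant0:(0,0)->E->(0,1) | ant1:(3,0)->E->(3,1)
  grid max=4 at (3,1)
Step 2: ant0:(0,1)->E->(0,2) | ant1:(3,1)->N->(2,1)
  grid max=3 at (3,1)
Step 3: ant0:(0,2)->E->(0,3) | ant1:(2,1)->S->(3,1)
  grid max=4 at (3,1)
Step 4: ant0:(0,3)->S->(1,3) | ant1:(3,1)->N->(2,1)
  grid max=3 at (3,1)
Step 5: ant0:(1,3)->N->(0,3) | ant1:(2,1)->S->(3,1)
  grid max=4 at (3,1)

(0,3) (3,1)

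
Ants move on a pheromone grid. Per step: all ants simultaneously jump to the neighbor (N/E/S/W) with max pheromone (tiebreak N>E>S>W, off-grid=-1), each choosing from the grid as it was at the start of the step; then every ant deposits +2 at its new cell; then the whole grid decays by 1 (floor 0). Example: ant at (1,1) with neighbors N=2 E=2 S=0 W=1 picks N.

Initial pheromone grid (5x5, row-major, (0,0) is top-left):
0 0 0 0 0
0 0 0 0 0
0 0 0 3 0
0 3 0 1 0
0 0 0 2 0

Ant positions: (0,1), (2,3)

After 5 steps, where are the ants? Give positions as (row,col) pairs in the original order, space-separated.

Step 1: ant0:(0,1)->E->(0,2) | ant1:(2,3)->S->(3,3)
  grid max=2 at (2,3)
Step 2: ant0:(0,2)->E->(0,3) | ant1:(3,3)->N->(2,3)
  grid max=3 at (2,3)
Step 3: ant0:(0,3)->E->(0,4) | ant1:(2,3)->S->(3,3)
  grid max=2 at (2,3)
Step 4: ant0:(0,4)->S->(1,4) | ant1:(3,3)->N->(2,3)
  grid max=3 at (2,3)
Step 5: ant0:(1,4)->N->(0,4) | ant1:(2,3)->S->(3,3)
  grid max=2 at (2,3)

(0,4) (3,3)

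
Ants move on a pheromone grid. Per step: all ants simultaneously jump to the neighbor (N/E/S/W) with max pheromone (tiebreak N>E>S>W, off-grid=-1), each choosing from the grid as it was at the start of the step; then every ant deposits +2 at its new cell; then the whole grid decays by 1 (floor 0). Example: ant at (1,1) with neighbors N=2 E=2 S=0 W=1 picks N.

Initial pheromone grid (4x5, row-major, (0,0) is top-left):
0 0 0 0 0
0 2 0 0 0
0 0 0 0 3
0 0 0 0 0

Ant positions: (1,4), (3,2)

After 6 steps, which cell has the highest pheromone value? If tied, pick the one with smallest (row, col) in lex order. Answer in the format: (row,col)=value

Step 1: ant0:(1,4)->S->(2,4) | ant1:(3,2)->N->(2,2)
  grid max=4 at (2,4)
Step 2: ant0:(2,4)->N->(1,4) | ant1:(2,2)->N->(1,2)
  grid max=3 at (2,4)
Step 3: ant0:(1,4)->S->(2,4) | ant1:(1,2)->N->(0,2)
  grid max=4 at (2,4)
Step 4: ant0:(2,4)->N->(1,4) | ant1:(0,2)->E->(0,3)
  grid max=3 at (2,4)
Step 5: ant0:(1,4)->S->(2,4) | ant1:(0,3)->E->(0,4)
  grid max=4 at (2,4)
Step 6: ant0:(2,4)->N->(1,4) | ant1:(0,4)->S->(1,4)
  grid max=3 at (1,4)
Final grid:
  0 0 0 0 0
  0 0 0 0 3
  0 0 0 0 3
  0 0 0 0 0
Max pheromone 3 at (1,4)

Answer: (1,4)=3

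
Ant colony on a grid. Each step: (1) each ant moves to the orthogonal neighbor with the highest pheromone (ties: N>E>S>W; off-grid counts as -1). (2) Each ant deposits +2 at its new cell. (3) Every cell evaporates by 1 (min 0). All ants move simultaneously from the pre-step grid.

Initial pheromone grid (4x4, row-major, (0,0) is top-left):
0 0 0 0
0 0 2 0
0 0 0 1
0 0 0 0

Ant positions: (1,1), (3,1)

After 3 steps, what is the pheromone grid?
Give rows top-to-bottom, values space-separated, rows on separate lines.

After step 1: ants at (1,2),(2,1)
  0 0 0 0
  0 0 3 0
  0 1 0 0
  0 0 0 0
After step 2: ants at (0,2),(1,1)
  0 0 1 0
  0 1 2 0
  0 0 0 0
  0 0 0 0
After step 3: ants at (1,2),(1,2)
  0 0 0 0
  0 0 5 0
  0 0 0 0
  0 0 0 0

0 0 0 0
0 0 5 0
0 0 0 0
0 0 0 0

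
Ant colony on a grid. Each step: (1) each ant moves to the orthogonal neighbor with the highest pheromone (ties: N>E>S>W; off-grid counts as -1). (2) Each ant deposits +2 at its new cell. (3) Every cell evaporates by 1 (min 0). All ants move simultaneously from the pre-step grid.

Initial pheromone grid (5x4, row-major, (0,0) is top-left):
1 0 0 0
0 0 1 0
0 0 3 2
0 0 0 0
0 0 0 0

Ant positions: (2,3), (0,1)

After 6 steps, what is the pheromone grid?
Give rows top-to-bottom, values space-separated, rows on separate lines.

After step 1: ants at (2,2),(0,0)
  2 0 0 0
  0 0 0 0
  0 0 4 1
  0 0 0 0
  0 0 0 0
After step 2: ants at (2,3),(0,1)
  1 1 0 0
  0 0 0 0
  0 0 3 2
  0 0 0 0
  0 0 0 0
After step 3: ants at (2,2),(0,0)
  2 0 0 0
  0 0 0 0
  0 0 4 1
  0 0 0 0
  0 0 0 0
After step 4: ants at (2,3),(0,1)
  1 1 0 0
  0 0 0 0
  0 0 3 2
  0 0 0 0
  0 0 0 0
After step 5: ants at (2,2),(0,0)
  2 0 0 0
  0 0 0 0
  0 0 4 1
  0 0 0 0
  0 0 0 0
After step 6: ants at (2,3),(0,1)
  1 1 0 0
  0 0 0 0
  0 0 3 2
  0 0 0 0
  0 0 0 0

1 1 0 0
0 0 0 0
0 0 3 2
0 0 0 0
0 0 0 0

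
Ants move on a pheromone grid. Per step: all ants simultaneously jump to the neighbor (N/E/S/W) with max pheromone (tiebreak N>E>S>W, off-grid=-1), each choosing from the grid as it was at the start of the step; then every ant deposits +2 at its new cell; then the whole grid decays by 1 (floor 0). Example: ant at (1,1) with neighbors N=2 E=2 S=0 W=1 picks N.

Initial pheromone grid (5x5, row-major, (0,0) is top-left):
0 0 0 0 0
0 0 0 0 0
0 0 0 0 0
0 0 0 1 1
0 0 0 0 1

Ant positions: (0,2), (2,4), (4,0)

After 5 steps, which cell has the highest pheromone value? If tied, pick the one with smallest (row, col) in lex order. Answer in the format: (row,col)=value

Answer: (3,4)=2

Derivation:
Step 1: ant0:(0,2)->E->(0,3) | ant1:(2,4)->S->(3,4) | ant2:(4,0)->N->(3,0)
  grid max=2 at (3,4)
Step 2: ant0:(0,3)->E->(0,4) | ant1:(3,4)->N->(2,4) | ant2:(3,0)->N->(2,0)
  grid max=1 at (0,4)
Step 3: ant0:(0,4)->S->(1,4) | ant1:(2,4)->S->(3,4) | ant2:(2,0)->N->(1,0)
  grid max=2 at (3,4)
Step 4: ant0:(1,4)->N->(0,4) | ant1:(3,4)->N->(2,4) | ant2:(1,0)->N->(0,0)
  grid max=1 at (0,0)
Step 5: ant0:(0,4)->S->(1,4) | ant1:(2,4)->S->(3,4) | ant2:(0,0)->E->(0,1)
  grid max=2 at (3,4)
Final grid:
  0 1 0 0 0
  0 0 0 0 1
  0 0 0 0 0
  0 0 0 0 2
  0 0 0 0 0
Max pheromone 2 at (3,4)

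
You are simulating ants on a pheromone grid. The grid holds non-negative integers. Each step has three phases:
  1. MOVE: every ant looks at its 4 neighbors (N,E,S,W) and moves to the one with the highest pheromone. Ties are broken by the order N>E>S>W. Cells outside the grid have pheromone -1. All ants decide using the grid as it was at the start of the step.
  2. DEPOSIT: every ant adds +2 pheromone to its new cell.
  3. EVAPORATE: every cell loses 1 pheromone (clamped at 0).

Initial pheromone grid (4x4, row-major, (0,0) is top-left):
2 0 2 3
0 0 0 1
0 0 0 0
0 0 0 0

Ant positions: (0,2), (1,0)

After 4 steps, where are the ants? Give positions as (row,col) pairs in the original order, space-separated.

Step 1: ant0:(0,2)->E->(0,3) | ant1:(1,0)->N->(0,0)
  grid max=4 at (0,3)
Step 2: ant0:(0,3)->W->(0,2) | ant1:(0,0)->E->(0,1)
  grid max=3 at (0,3)
Step 3: ant0:(0,2)->E->(0,3) | ant1:(0,1)->E->(0,2)
  grid max=4 at (0,3)
Step 4: ant0:(0,3)->W->(0,2) | ant1:(0,2)->E->(0,3)
  grid max=5 at (0,3)

(0,2) (0,3)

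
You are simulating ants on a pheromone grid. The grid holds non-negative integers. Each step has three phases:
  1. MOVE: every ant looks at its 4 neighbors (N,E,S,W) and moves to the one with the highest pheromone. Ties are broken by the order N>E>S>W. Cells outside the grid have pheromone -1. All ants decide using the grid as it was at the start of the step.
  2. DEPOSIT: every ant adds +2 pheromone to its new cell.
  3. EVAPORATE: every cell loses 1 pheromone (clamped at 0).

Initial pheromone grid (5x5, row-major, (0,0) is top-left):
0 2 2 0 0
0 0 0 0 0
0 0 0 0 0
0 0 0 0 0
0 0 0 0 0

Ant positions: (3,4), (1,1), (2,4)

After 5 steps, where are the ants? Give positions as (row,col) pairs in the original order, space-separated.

Step 1: ant0:(3,4)->N->(2,4) | ant1:(1,1)->N->(0,1) | ant2:(2,4)->N->(1,4)
  grid max=3 at (0,1)
Step 2: ant0:(2,4)->N->(1,4) | ant1:(0,1)->E->(0,2) | ant2:(1,4)->S->(2,4)
  grid max=2 at (0,1)
Step 3: ant0:(1,4)->S->(2,4) | ant1:(0,2)->W->(0,1) | ant2:(2,4)->N->(1,4)
  grid max=3 at (0,1)
Step 4: ant0:(2,4)->N->(1,4) | ant1:(0,1)->E->(0,2) | ant2:(1,4)->S->(2,4)
  grid max=4 at (1,4)
Step 5: ant0:(1,4)->S->(2,4) | ant1:(0,2)->W->(0,1) | ant2:(2,4)->N->(1,4)
  grid max=5 at (1,4)

(2,4) (0,1) (1,4)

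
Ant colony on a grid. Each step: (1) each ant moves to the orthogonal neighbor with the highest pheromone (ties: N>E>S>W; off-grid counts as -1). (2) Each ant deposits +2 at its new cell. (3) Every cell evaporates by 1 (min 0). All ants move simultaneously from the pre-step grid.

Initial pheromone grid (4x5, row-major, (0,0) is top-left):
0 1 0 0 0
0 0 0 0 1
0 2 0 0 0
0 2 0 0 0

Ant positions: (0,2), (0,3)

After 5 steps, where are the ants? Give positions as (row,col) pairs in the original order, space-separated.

Step 1: ant0:(0,2)->W->(0,1) | ant1:(0,3)->E->(0,4)
  grid max=2 at (0,1)
Step 2: ant0:(0,1)->E->(0,2) | ant1:(0,4)->S->(1,4)
  grid max=1 at (0,1)
Step 3: ant0:(0,2)->W->(0,1) | ant1:(1,4)->N->(0,4)
  grid max=2 at (0,1)
Step 4: ant0:(0,1)->E->(0,2) | ant1:(0,4)->S->(1,4)
  grid max=1 at (0,1)
Step 5: ant0:(0,2)->W->(0,1) | ant1:(1,4)->N->(0,4)
  grid max=2 at (0,1)

(0,1) (0,4)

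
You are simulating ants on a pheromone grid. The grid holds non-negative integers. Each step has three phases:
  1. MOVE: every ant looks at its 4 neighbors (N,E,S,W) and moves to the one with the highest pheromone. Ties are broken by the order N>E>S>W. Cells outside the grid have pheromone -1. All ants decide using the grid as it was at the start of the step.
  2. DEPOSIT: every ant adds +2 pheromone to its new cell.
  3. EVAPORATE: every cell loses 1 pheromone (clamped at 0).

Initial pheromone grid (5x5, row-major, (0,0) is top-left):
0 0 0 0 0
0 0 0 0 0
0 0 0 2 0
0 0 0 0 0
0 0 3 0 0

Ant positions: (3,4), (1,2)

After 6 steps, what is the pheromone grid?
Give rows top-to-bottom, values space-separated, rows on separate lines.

After step 1: ants at (2,4),(0,2)
  0 0 1 0 0
  0 0 0 0 0
  0 0 0 1 1
  0 0 0 0 0
  0 0 2 0 0
After step 2: ants at (2,3),(0,3)
  0 0 0 1 0
  0 0 0 0 0
  0 0 0 2 0
  0 0 0 0 0
  0 0 1 0 0
After step 3: ants at (1,3),(0,4)
  0 0 0 0 1
  0 0 0 1 0
  0 0 0 1 0
  0 0 0 0 0
  0 0 0 0 0
After step 4: ants at (2,3),(1,4)
  0 0 0 0 0
  0 0 0 0 1
  0 0 0 2 0
  0 0 0 0 0
  0 0 0 0 0
After step 5: ants at (1,3),(0,4)
  0 0 0 0 1
  0 0 0 1 0
  0 0 0 1 0
  0 0 0 0 0
  0 0 0 0 0
After step 6: ants at (2,3),(1,4)
  0 0 0 0 0
  0 0 0 0 1
  0 0 0 2 0
  0 0 0 0 0
  0 0 0 0 0

0 0 0 0 0
0 0 0 0 1
0 0 0 2 0
0 0 0 0 0
0 0 0 0 0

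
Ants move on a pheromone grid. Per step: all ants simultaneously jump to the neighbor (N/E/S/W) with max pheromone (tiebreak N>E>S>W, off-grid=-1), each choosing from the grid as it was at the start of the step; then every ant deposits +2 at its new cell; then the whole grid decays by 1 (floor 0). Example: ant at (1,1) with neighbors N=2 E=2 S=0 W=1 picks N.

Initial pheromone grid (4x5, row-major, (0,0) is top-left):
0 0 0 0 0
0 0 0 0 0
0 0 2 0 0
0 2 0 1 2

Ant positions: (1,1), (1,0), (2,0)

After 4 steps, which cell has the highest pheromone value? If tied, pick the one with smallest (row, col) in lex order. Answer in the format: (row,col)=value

Step 1: ant0:(1,1)->N->(0,1) | ant1:(1,0)->N->(0,0) | ant2:(2,0)->N->(1,0)
  grid max=1 at (0,0)
Step 2: ant0:(0,1)->W->(0,0) | ant1:(0,0)->E->(0,1) | ant2:(1,0)->N->(0,0)
  grid max=4 at (0,0)
Step 3: ant0:(0,0)->E->(0,1) | ant1:(0,1)->W->(0,0) | ant2:(0,0)->E->(0,1)
  grid max=5 at (0,0)
Step 4: ant0:(0,1)->W->(0,0) | ant1:(0,0)->E->(0,1) | ant2:(0,1)->W->(0,0)
  grid max=8 at (0,0)
Final grid:
  8 6 0 0 0
  0 0 0 0 0
  0 0 0 0 0
  0 0 0 0 0
Max pheromone 8 at (0,0)

Answer: (0,0)=8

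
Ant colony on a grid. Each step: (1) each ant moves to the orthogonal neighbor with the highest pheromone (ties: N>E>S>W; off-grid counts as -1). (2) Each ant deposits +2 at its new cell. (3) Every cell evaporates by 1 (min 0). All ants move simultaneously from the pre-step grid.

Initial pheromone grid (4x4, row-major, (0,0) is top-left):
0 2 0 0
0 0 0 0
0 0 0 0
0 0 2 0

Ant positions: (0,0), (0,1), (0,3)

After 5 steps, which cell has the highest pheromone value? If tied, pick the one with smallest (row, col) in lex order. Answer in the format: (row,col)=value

Answer: (0,1)=9

Derivation:
Step 1: ant0:(0,0)->E->(0,1) | ant1:(0,1)->E->(0,2) | ant2:(0,3)->S->(1,3)
  grid max=3 at (0,1)
Step 2: ant0:(0,1)->E->(0,2) | ant1:(0,2)->W->(0,1) | ant2:(1,3)->N->(0,3)
  grid max=4 at (0,1)
Step 3: ant0:(0,2)->W->(0,1) | ant1:(0,1)->E->(0,2) | ant2:(0,3)->W->(0,2)
  grid max=5 at (0,1)
Step 4: ant0:(0,1)->E->(0,2) | ant1:(0,2)->W->(0,1) | ant2:(0,2)->W->(0,1)
  grid max=8 at (0,1)
Step 5: ant0:(0,2)->W->(0,1) | ant1:(0,1)->E->(0,2) | ant2:(0,1)->E->(0,2)
  grid max=9 at (0,1)
Final grid:
  0 9 9 0
  0 0 0 0
  0 0 0 0
  0 0 0 0
Max pheromone 9 at (0,1)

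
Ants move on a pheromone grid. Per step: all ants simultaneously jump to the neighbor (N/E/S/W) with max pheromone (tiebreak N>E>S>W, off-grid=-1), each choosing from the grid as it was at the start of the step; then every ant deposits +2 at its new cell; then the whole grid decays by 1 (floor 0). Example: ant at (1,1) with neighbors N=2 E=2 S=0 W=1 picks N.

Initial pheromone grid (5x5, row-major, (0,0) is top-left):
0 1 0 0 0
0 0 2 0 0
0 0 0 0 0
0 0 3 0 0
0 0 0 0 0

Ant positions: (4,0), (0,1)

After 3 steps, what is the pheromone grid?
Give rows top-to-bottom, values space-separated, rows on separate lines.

After step 1: ants at (3,0),(0,2)
  0 0 1 0 0
  0 0 1 0 0
  0 0 0 0 0
  1 0 2 0 0
  0 0 0 0 0
After step 2: ants at (2,0),(1,2)
  0 0 0 0 0
  0 0 2 0 0
  1 0 0 0 0
  0 0 1 0 0
  0 0 0 0 0
After step 3: ants at (1,0),(0,2)
  0 0 1 0 0
  1 0 1 0 0
  0 0 0 0 0
  0 0 0 0 0
  0 0 0 0 0

0 0 1 0 0
1 0 1 0 0
0 0 0 0 0
0 0 0 0 0
0 0 0 0 0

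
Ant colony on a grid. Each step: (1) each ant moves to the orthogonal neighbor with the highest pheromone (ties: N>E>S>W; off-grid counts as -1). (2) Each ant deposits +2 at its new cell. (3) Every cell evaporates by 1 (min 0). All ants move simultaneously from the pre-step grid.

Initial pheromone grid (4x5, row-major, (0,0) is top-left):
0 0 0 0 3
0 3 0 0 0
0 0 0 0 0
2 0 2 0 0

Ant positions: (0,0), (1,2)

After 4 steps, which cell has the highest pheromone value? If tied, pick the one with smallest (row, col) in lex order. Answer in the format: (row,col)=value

Step 1: ant0:(0,0)->E->(0,1) | ant1:(1,2)->W->(1,1)
  grid max=4 at (1,1)
Step 2: ant0:(0,1)->S->(1,1) | ant1:(1,1)->N->(0,1)
  grid max=5 at (1,1)
Step 3: ant0:(1,1)->N->(0,1) | ant1:(0,1)->S->(1,1)
  grid max=6 at (1,1)
Step 4: ant0:(0,1)->S->(1,1) | ant1:(1,1)->N->(0,1)
  grid max=7 at (1,1)
Final grid:
  0 4 0 0 0
  0 7 0 0 0
  0 0 0 0 0
  0 0 0 0 0
Max pheromone 7 at (1,1)

Answer: (1,1)=7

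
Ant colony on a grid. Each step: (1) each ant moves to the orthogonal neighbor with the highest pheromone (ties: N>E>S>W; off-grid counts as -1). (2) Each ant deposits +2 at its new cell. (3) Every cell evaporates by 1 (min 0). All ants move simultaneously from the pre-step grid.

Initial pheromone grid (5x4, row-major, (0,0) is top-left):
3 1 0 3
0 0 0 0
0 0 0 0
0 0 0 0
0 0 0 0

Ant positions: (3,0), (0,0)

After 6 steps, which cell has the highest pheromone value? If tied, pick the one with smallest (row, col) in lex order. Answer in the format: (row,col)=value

Answer: (0,0)=7

Derivation:
Step 1: ant0:(3,0)->N->(2,0) | ant1:(0,0)->E->(0,1)
  grid max=2 at (0,0)
Step 2: ant0:(2,0)->N->(1,0) | ant1:(0,1)->W->(0,0)
  grid max=3 at (0,0)
Step 3: ant0:(1,0)->N->(0,0) | ant1:(0,0)->E->(0,1)
  grid max=4 at (0,0)
Step 4: ant0:(0,0)->E->(0,1) | ant1:(0,1)->W->(0,0)
  grid max=5 at (0,0)
Step 5: ant0:(0,1)->W->(0,0) | ant1:(0,0)->E->(0,1)
  grid max=6 at (0,0)
Step 6: ant0:(0,0)->E->(0,1) | ant1:(0,1)->W->(0,0)
  grid max=7 at (0,0)
Final grid:
  7 5 0 0
  0 0 0 0
  0 0 0 0
  0 0 0 0
  0 0 0 0
Max pheromone 7 at (0,0)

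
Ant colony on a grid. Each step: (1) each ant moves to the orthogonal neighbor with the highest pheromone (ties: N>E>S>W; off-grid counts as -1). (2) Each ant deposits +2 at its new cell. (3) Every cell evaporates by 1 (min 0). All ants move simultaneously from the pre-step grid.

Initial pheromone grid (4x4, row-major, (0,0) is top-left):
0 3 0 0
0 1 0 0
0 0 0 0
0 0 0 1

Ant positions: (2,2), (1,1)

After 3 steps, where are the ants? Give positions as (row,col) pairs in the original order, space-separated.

Step 1: ant0:(2,2)->N->(1,2) | ant1:(1,1)->N->(0,1)
  grid max=4 at (0,1)
Step 2: ant0:(1,2)->N->(0,2) | ant1:(0,1)->E->(0,2)
  grid max=3 at (0,1)
Step 3: ant0:(0,2)->W->(0,1) | ant1:(0,2)->W->(0,1)
  grid max=6 at (0,1)

(0,1) (0,1)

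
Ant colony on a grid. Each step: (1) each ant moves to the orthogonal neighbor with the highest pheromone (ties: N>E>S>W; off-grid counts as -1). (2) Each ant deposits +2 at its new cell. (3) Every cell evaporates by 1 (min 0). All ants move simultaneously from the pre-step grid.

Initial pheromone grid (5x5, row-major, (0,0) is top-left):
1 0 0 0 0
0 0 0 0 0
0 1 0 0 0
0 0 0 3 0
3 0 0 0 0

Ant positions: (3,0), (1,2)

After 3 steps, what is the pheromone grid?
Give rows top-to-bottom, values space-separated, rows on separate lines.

After step 1: ants at (4,0),(0,2)
  0 0 1 0 0
  0 0 0 0 0
  0 0 0 0 0
  0 0 0 2 0
  4 0 0 0 0
After step 2: ants at (3,0),(0,3)
  0 0 0 1 0
  0 0 0 0 0
  0 0 0 0 0
  1 0 0 1 0
  3 0 0 0 0
After step 3: ants at (4,0),(0,4)
  0 0 0 0 1
  0 0 0 0 0
  0 0 0 0 0
  0 0 0 0 0
  4 0 0 0 0

0 0 0 0 1
0 0 0 0 0
0 0 0 0 0
0 0 0 0 0
4 0 0 0 0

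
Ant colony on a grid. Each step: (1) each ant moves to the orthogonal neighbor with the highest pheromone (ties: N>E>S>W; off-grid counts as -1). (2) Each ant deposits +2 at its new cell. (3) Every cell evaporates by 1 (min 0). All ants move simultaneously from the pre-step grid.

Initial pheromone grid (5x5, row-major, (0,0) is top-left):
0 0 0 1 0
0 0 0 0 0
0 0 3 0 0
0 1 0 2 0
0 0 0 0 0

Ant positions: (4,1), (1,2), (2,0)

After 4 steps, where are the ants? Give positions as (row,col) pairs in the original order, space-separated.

Step 1: ant0:(4,1)->N->(3,1) | ant1:(1,2)->S->(2,2) | ant2:(2,0)->N->(1,0)
  grid max=4 at (2,2)
Step 2: ant0:(3,1)->N->(2,1) | ant1:(2,2)->N->(1,2) | ant2:(1,0)->N->(0,0)
  grid max=3 at (2,2)
Step 3: ant0:(2,1)->E->(2,2) | ant1:(1,2)->S->(2,2) | ant2:(0,0)->E->(0,1)
  grid max=6 at (2,2)
Step 4: ant0:(2,2)->N->(1,2) | ant1:(2,2)->N->(1,2) | ant2:(0,1)->E->(0,2)
  grid max=5 at (2,2)

(1,2) (1,2) (0,2)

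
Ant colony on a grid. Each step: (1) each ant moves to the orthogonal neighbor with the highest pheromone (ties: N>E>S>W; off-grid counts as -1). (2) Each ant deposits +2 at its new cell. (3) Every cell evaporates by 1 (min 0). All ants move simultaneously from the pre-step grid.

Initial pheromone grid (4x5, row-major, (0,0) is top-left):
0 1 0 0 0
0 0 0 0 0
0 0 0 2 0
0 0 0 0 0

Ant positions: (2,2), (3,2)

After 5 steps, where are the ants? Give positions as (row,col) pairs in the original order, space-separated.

Step 1: ant0:(2,2)->E->(2,3) | ant1:(3,2)->N->(2,2)
  grid max=3 at (2,3)
Step 2: ant0:(2,3)->W->(2,2) | ant1:(2,2)->E->(2,3)
  grid max=4 at (2,3)
Step 3: ant0:(2,2)->E->(2,3) | ant1:(2,3)->W->(2,2)
  grid max=5 at (2,3)
Step 4: ant0:(2,3)->W->(2,2) | ant1:(2,2)->E->(2,3)
  grid max=6 at (2,3)
Step 5: ant0:(2,2)->E->(2,3) | ant1:(2,3)->W->(2,2)
  grid max=7 at (2,3)

(2,3) (2,2)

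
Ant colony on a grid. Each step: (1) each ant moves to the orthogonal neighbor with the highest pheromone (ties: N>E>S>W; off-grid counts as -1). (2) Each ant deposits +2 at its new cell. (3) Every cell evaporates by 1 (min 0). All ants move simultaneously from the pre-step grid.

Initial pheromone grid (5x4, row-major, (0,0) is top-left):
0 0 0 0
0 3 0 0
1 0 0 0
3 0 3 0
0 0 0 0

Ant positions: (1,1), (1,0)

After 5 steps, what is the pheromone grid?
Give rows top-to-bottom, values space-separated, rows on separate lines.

After step 1: ants at (0,1),(1,1)
  0 1 0 0
  0 4 0 0
  0 0 0 0
  2 0 2 0
  0 0 0 0
After step 2: ants at (1,1),(0,1)
  0 2 0 0
  0 5 0 0
  0 0 0 0
  1 0 1 0
  0 0 0 0
After step 3: ants at (0,1),(1,1)
  0 3 0 0
  0 6 0 0
  0 0 0 0
  0 0 0 0
  0 0 0 0
After step 4: ants at (1,1),(0,1)
  0 4 0 0
  0 7 0 0
  0 0 0 0
  0 0 0 0
  0 0 0 0
After step 5: ants at (0,1),(1,1)
  0 5 0 0
  0 8 0 0
  0 0 0 0
  0 0 0 0
  0 0 0 0

0 5 0 0
0 8 0 0
0 0 0 0
0 0 0 0
0 0 0 0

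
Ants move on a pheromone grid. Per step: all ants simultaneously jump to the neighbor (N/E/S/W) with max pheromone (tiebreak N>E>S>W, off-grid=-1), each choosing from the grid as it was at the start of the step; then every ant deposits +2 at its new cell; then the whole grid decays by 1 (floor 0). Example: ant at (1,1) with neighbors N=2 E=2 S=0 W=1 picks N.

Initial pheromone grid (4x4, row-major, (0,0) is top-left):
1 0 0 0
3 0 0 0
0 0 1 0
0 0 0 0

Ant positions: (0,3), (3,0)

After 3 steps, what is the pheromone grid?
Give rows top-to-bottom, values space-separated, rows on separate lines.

After step 1: ants at (1,3),(2,0)
  0 0 0 0
  2 0 0 1
  1 0 0 0
  0 0 0 0
After step 2: ants at (0,3),(1,0)
  0 0 0 1
  3 0 0 0
  0 0 0 0
  0 0 0 0
After step 3: ants at (1,3),(0,0)
  1 0 0 0
  2 0 0 1
  0 0 0 0
  0 0 0 0

1 0 0 0
2 0 0 1
0 0 0 0
0 0 0 0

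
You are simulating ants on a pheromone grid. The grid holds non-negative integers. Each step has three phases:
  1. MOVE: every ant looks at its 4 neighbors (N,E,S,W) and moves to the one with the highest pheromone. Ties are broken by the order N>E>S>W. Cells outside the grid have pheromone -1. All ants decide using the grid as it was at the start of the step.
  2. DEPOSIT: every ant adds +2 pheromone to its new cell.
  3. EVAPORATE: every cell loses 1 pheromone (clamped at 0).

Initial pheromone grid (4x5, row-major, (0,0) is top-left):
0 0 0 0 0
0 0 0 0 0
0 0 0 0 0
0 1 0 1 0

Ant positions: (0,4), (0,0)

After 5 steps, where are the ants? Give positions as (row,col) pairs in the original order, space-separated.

Step 1: ant0:(0,4)->S->(1,4) | ant1:(0,0)->E->(0,1)
  grid max=1 at (0,1)
Step 2: ant0:(1,4)->N->(0,4) | ant1:(0,1)->E->(0,2)
  grid max=1 at (0,2)
Step 3: ant0:(0,4)->S->(1,4) | ant1:(0,2)->E->(0,3)
  grid max=1 at (0,3)
Step 4: ant0:(1,4)->N->(0,4) | ant1:(0,3)->E->(0,4)
  grid max=3 at (0,4)
Step 5: ant0:(0,4)->S->(1,4) | ant1:(0,4)->S->(1,4)
  grid max=3 at (1,4)

(1,4) (1,4)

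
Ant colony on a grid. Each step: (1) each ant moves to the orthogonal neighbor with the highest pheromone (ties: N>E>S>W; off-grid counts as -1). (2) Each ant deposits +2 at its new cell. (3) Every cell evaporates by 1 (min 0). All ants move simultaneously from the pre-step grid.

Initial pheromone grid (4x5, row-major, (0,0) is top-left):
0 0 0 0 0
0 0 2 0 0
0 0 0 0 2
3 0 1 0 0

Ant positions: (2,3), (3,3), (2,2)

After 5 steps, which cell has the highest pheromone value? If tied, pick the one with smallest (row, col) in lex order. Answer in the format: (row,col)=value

Answer: (1,2)=7

Derivation:
Step 1: ant0:(2,3)->E->(2,4) | ant1:(3,3)->W->(3,2) | ant2:(2,2)->N->(1,2)
  grid max=3 at (1,2)
Step 2: ant0:(2,4)->N->(1,4) | ant1:(3,2)->N->(2,2) | ant2:(1,2)->N->(0,2)
  grid max=2 at (1,2)
Step 3: ant0:(1,4)->S->(2,4) | ant1:(2,2)->N->(1,2) | ant2:(0,2)->S->(1,2)
  grid max=5 at (1,2)
Step 4: ant0:(2,4)->N->(1,4) | ant1:(1,2)->N->(0,2) | ant2:(1,2)->N->(0,2)
  grid max=4 at (1,2)
Step 5: ant0:(1,4)->S->(2,4) | ant1:(0,2)->S->(1,2) | ant2:(0,2)->S->(1,2)
  grid max=7 at (1,2)
Final grid:
  0 0 2 0 0
  0 0 7 0 0
  0 0 0 0 3
  0 0 0 0 0
Max pheromone 7 at (1,2)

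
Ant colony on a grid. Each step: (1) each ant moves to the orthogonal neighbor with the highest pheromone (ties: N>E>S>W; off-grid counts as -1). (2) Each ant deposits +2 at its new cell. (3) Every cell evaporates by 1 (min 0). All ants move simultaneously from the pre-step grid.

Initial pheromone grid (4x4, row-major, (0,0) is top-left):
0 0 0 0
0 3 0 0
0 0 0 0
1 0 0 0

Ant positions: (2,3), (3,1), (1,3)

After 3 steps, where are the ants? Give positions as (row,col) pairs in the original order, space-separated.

Step 1: ant0:(2,3)->N->(1,3) | ant1:(3,1)->W->(3,0) | ant2:(1,3)->N->(0,3)
  grid max=2 at (1,1)
Step 2: ant0:(1,3)->N->(0,3) | ant1:(3,0)->N->(2,0) | ant2:(0,3)->S->(1,3)
  grid max=2 at (0,3)
Step 3: ant0:(0,3)->S->(1,3) | ant1:(2,0)->S->(3,0) | ant2:(1,3)->N->(0,3)
  grid max=3 at (0,3)

(1,3) (3,0) (0,3)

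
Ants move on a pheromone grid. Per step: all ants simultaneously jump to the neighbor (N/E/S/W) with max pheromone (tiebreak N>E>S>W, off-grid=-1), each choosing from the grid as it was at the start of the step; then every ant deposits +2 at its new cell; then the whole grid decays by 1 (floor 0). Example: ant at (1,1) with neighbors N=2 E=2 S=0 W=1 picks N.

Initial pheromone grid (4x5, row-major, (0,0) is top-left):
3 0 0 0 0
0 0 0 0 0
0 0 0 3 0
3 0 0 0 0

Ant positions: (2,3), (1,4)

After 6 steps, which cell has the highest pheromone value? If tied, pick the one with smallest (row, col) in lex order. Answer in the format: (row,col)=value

Answer: (2,3)=3

Derivation:
Step 1: ant0:(2,3)->N->(1,3) | ant1:(1,4)->N->(0,4)
  grid max=2 at (0,0)
Step 2: ant0:(1,3)->S->(2,3) | ant1:(0,4)->S->(1,4)
  grid max=3 at (2,3)
Step 3: ant0:(2,3)->N->(1,3) | ant1:(1,4)->N->(0,4)
  grid max=2 at (2,3)
Step 4: ant0:(1,3)->S->(2,3) | ant1:(0,4)->S->(1,4)
  grid max=3 at (2,3)
Step 5: ant0:(2,3)->N->(1,3) | ant1:(1,4)->N->(0,4)
  grid max=2 at (2,3)
Step 6: ant0:(1,3)->S->(2,3) | ant1:(0,4)->S->(1,4)
  grid max=3 at (2,3)
Final grid:
  0 0 0 0 0
  0 0 0 0 1
  0 0 0 3 0
  0 0 0 0 0
Max pheromone 3 at (2,3)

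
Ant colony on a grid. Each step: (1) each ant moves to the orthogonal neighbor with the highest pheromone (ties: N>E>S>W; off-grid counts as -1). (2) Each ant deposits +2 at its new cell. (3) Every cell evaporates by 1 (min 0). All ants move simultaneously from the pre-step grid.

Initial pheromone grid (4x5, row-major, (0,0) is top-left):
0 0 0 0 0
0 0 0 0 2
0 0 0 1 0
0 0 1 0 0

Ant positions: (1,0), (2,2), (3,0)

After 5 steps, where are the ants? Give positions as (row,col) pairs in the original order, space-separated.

Step 1: ant0:(1,0)->N->(0,0) | ant1:(2,2)->E->(2,3) | ant2:(3,0)->N->(2,0)
  grid max=2 at (2,3)
Step 2: ant0:(0,0)->E->(0,1) | ant1:(2,3)->N->(1,3) | ant2:(2,0)->N->(1,0)
  grid max=1 at (0,1)
Step 3: ant0:(0,1)->E->(0,2) | ant1:(1,3)->S->(2,3) | ant2:(1,0)->N->(0,0)
  grid max=2 at (2,3)
Step 4: ant0:(0,2)->E->(0,3) | ant1:(2,3)->N->(1,3) | ant2:(0,0)->E->(0,1)
  grid max=1 at (0,1)
Step 5: ant0:(0,3)->S->(1,3) | ant1:(1,3)->N->(0,3) | ant2:(0,1)->E->(0,2)
  grid max=2 at (0,3)

(1,3) (0,3) (0,2)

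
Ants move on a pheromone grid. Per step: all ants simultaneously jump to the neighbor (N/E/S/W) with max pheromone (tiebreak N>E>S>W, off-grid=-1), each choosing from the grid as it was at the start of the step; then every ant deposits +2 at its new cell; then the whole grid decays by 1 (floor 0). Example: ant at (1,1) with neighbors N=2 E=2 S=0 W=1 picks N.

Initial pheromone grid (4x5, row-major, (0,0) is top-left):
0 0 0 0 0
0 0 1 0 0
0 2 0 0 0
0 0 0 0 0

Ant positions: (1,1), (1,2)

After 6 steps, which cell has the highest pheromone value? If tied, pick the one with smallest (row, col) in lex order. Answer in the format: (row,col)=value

Step 1: ant0:(1,1)->S->(2,1) | ant1:(1,2)->N->(0,2)
  grid max=3 at (2,1)
Step 2: ant0:(2,1)->N->(1,1) | ant1:(0,2)->E->(0,3)
  grid max=2 at (2,1)
Step 3: ant0:(1,1)->S->(2,1) | ant1:(0,3)->E->(0,4)
  grid max=3 at (2,1)
Step 4: ant0:(2,1)->N->(1,1) | ant1:(0,4)->S->(1,4)
  grid max=2 at (2,1)
Step 5: ant0:(1,1)->S->(2,1) | ant1:(1,4)->N->(0,4)
  grid max=3 at (2,1)
Step 6: ant0:(2,1)->N->(1,1) | ant1:(0,4)->S->(1,4)
  grid max=2 at (2,1)
Final grid:
  0 0 0 0 0
  0 1 0 0 1
  0 2 0 0 0
  0 0 0 0 0
Max pheromone 2 at (2,1)

Answer: (2,1)=2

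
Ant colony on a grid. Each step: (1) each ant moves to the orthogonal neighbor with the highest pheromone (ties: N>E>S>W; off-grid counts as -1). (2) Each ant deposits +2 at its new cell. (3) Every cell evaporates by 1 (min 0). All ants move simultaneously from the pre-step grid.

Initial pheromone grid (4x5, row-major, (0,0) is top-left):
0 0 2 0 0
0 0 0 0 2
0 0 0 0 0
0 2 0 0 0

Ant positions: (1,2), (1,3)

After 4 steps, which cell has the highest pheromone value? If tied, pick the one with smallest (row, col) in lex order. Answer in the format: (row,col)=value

Step 1: ant0:(1,2)->N->(0,2) | ant1:(1,3)->E->(1,4)
  grid max=3 at (0,2)
Step 2: ant0:(0,2)->E->(0,3) | ant1:(1,4)->N->(0,4)
  grid max=2 at (0,2)
Step 3: ant0:(0,3)->W->(0,2) | ant1:(0,4)->S->(1,4)
  grid max=3 at (0,2)
Step 4: ant0:(0,2)->E->(0,3) | ant1:(1,4)->N->(0,4)
  grid max=2 at (0,2)
Final grid:
  0 0 2 1 1
  0 0 0 0 2
  0 0 0 0 0
  0 0 0 0 0
Max pheromone 2 at (0,2)

Answer: (0,2)=2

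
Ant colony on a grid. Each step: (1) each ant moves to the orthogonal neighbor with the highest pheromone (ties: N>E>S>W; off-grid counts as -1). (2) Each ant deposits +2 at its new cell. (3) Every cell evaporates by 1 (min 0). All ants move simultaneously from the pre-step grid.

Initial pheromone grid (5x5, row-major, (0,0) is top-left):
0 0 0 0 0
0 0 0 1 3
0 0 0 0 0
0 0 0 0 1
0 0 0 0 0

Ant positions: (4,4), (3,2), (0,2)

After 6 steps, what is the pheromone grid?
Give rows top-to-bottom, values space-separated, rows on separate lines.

After step 1: ants at (3,4),(2,2),(0,3)
  0 0 0 1 0
  0 0 0 0 2
  0 0 1 0 0
  0 0 0 0 2
  0 0 0 0 0
After step 2: ants at (2,4),(1,2),(0,4)
  0 0 0 0 1
  0 0 1 0 1
  0 0 0 0 1
  0 0 0 0 1
  0 0 0 0 0
After step 3: ants at (1,4),(0,2),(1,4)
  0 0 1 0 0
  0 0 0 0 4
  0 0 0 0 0
  0 0 0 0 0
  0 0 0 0 0
After step 4: ants at (0,4),(0,3),(0,4)
  0 0 0 1 3
  0 0 0 0 3
  0 0 0 0 0
  0 0 0 0 0
  0 0 0 0 0
After step 5: ants at (1,4),(0,4),(1,4)
  0 0 0 0 4
  0 0 0 0 6
  0 0 0 0 0
  0 0 0 0 0
  0 0 0 0 0
After step 6: ants at (0,4),(1,4),(0,4)
  0 0 0 0 7
  0 0 0 0 7
  0 0 0 0 0
  0 0 0 0 0
  0 0 0 0 0

0 0 0 0 7
0 0 0 0 7
0 0 0 0 0
0 0 0 0 0
0 0 0 0 0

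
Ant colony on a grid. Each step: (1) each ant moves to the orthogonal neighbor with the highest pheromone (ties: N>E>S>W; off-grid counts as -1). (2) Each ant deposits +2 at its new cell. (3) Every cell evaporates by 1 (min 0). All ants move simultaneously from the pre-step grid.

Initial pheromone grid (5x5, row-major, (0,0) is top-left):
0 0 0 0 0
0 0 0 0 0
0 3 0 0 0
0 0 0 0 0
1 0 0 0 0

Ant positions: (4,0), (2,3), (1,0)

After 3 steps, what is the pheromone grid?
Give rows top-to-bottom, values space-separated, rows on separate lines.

After step 1: ants at (3,0),(1,3),(0,0)
  1 0 0 0 0
  0 0 0 1 0
  0 2 0 0 0
  1 0 0 0 0
  0 0 0 0 0
After step 2: ants at (2,0),(0,3),(0,1)
  0 1 0 1 0
  0 0 0 0 0
  1 1 0 0 0
  0 0 0 0 0
  0 0 0 0 0
After step 3: ants at (2,1),(0,4),(0,2)
  0 0 1 0 1
  0 0 0 0 0
  0 2 0 0 0
  0 0 0 0 0
  0 0 0 0 0

0 0 1 0 1
0 0 0 0 0
0 2 0 0 0
0 0 0 0 0
0 0 0 0 0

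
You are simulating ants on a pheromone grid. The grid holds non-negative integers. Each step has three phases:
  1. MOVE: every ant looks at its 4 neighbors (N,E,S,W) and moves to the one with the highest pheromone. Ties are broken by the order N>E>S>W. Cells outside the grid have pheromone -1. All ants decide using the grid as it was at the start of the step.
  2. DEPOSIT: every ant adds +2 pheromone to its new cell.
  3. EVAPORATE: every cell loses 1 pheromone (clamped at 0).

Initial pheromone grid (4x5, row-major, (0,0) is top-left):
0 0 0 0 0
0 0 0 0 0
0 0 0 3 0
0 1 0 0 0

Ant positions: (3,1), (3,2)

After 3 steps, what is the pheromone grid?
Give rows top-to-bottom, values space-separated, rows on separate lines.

After step 1: ants at (2,1),(3,1)
  0 0 0 0 0
  0 0 0 0 0
  0 1 0 2 0
  0 2 0 0 0
After step 2: ants at (3,1),(2,1)
  0 0 0 0 0
  0 0 0 0 0
  0 2 0 1 0
  0 3 0 0 0
After step 3: ants at (2,1),(3,1)
  0 0 0 0 0
  0 0 0 0 0
  0 3 0 0 0
  0 4 0 0 0

0 0 0 0 0
0 0 0 0 0
0 3 0 0 0
0 4 0 0 0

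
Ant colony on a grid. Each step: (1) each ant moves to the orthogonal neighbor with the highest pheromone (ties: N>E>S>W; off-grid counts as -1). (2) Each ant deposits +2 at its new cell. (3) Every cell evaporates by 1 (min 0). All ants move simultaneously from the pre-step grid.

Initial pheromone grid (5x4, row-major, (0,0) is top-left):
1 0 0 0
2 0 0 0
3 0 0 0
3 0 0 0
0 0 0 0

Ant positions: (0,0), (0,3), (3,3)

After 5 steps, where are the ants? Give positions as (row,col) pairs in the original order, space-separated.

Step 1: ant0:(0,0)->S->(1,0) | ant1:(0,3)->S->(1,3) | ant2:(3,3)->N->(2,3)
  grid max=3 at (1,0)
Step 2: ant0:(1,0)->S->(2,0) | ant1:(1,3)->S->(2,3) | ant2:(2,3)->N->(1,3)
  grid max=3 at (2,0)
Step 3: ant0:(2,0)->N->(1,0) | ant1:(2,3)->N->(1,3) | ant2:(1,3)->S->(2,3)
  grid max=3 at (1,0)
Step 4: ant0:(1,0)->S->(2,0) | ant1:(1,3)->S->(2,3) | ant2:(2,3)->N->(1,3)
  grid max=4 at (1,3)
Step 5: ant0:(2,0)->N->(1,0) | ant1:(2,3)->N->(1,3) | ant2:(1,3)->S->(2,3)
  grid max=5 at (1,3)

(1,0) (1,3) (2,3)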